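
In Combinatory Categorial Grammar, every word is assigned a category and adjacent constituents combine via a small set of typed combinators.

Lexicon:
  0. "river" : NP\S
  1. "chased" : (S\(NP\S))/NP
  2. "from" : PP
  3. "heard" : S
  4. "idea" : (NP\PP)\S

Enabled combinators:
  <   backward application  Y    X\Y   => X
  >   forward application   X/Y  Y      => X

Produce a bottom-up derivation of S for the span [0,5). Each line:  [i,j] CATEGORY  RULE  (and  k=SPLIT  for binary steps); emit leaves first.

[0,1] NP\S  lex  "river"
[1,2] (S\(NP\S))/NP  lex  "chased"
[2,3] PP  lex  "from"
[3,4] S  lex  "heard"
[4,5] (NP\PP)\S  lex  "idea"
[3,5] NP\PP  <  k=4
[2,5] NP  <  k=3
[1,5] S\(NP\S)  >  k=2
[0,5] S  <  k=1

[0,5] S   <
  [0,1] "river" : NP\S
  [1,5] S\(NP\S)   >
    [1,2] "chased" : (S\(NP\S))/NP
    [2,5] NP   <
      [2,3] "from" : PP
      [3,5] NP\PP   <
        [3,4] "heard" : S
        [4,5] "idea" : (NP\PP)\S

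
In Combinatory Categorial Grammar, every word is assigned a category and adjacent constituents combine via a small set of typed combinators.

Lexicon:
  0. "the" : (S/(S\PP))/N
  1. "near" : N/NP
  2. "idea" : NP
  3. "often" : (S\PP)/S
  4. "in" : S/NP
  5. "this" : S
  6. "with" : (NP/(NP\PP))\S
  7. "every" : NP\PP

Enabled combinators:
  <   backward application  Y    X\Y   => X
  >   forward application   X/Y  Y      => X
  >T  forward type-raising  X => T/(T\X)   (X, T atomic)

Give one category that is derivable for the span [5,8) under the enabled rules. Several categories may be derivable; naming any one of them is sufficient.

NP

[0,8] S   >
  [0,3] S/(S\PP)   >
    [0,1] "the" : (S/(S\PP))/N
    [1,3] N   >
      [1,2] "near" : N/NP
      [2,3] "idea" : NP
  [3,8] S\PP   >
    [3,4] "often" : (S\PP)/S
    [4,8] S   >
      [4,5] "in" : S/NP
      [5,8] NP   >
        [5,7] NP/(NP\PP)   <
          [5,6] "this" : S
          [6,7] "with" : (NP/(NP\PP))\S
        [7,8] "every" : NP\PP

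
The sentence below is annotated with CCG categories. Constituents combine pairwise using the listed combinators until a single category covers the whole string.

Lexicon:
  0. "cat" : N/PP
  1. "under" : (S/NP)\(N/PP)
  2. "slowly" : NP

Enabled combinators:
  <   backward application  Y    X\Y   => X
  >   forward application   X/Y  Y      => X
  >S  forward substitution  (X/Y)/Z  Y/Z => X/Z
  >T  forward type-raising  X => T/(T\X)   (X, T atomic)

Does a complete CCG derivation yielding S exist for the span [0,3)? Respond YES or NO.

YES

[0,3] S   >
  [0,2] S/NP   <
    [0,1] "cat" : N/PP
    [1,2] "under" : (S/NP)\(N/PP)
  [2,3] "slowly" : NP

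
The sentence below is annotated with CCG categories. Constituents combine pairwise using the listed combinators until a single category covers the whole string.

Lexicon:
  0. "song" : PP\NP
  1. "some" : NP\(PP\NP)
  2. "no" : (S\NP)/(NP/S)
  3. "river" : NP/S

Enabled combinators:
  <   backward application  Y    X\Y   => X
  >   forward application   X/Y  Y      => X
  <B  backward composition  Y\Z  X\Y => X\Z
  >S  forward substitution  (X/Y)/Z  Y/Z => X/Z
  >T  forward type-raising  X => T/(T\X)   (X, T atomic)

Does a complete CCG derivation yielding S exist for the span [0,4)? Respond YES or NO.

[0,4] S   <
  [0,2] NP   <
    [0,1] "song" : PP\NP
    [1,2] "some" : NP\(PP\NP)
  [2,4] S\NP   >
    [2,3] "no" : (S\NP)/(NP/S)
    [3,4] "river" : NP/S

YES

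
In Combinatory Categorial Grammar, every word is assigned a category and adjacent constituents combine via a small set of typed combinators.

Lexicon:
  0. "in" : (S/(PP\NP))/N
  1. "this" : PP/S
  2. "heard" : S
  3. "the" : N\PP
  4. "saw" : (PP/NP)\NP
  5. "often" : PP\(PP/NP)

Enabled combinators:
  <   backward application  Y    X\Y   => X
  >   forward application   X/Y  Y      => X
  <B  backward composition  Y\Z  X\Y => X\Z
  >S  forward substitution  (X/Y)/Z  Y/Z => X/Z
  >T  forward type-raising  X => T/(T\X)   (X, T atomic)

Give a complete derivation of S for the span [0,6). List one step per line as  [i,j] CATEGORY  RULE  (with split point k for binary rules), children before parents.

[0,6] S   >
  [0,4] S/(PP\NP)   >
    [0,1] "in" : (S/(PP\NP))/N
    [1,4] N   <
      [1,3] PP   >
        [1,2] "this" : PP/S
        [2,3] "heard" : S
      [3,4] "the" : N\PP
  [4,6] PP\NP   <B
    [4,5] "saw" : (PP/NP)\NP
    [5,6] "often" : PP\(PP/NP)

[0,1] (S/(PP\NP))/N  lex  "in"
[1,2] PP/S  lex  "this"
[2,3] S  lex  "heard"
[1,3] PP  >  k=2
[3,4] N\PP  lex  "the"
[1,4] N  <  k=3
[0,4] S/(PP\NP)  >  k=1
[4,5] (PP/NP)\NP  lex  "saw"
[5,6] PP\(PP/NP)  lex  "often"
[4,6] PP\NP  <B  k=5
[0,6] S  >  k=4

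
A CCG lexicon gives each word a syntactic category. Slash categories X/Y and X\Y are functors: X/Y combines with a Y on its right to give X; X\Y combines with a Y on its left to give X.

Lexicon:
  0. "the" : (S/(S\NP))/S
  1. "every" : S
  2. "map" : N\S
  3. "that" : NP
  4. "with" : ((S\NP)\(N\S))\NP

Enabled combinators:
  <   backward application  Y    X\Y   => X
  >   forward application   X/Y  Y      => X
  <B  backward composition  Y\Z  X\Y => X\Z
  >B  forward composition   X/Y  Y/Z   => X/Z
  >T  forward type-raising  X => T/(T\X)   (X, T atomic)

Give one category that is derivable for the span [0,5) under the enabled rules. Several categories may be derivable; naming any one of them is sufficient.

S

[0,5] S   >
  [0,2] S/(S\NP)   >
    [0,1] "the" : (S/(S\NP))/S
    [1,2] "every" : S
  [2,5] S\NP   <
    [2,3] "map" : N\S
    [3,5] (S\NP)\(N\S)   <
      [3,4] "that" : NP
      [4,5] "with" : ((S\NP)\(N\S))\NP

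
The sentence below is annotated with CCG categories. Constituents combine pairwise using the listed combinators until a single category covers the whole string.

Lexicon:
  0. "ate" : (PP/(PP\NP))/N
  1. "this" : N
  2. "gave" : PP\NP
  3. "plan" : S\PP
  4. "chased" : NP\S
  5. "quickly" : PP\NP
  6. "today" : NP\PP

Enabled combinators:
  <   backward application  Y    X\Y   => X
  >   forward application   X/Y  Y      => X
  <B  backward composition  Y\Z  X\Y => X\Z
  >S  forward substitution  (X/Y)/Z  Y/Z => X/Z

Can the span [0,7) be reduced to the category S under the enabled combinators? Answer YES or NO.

NO

(PP/(PP\NP))/N N PP\NP S\PP NP\S PP\NP NP\PP
CKY chart[0,7] = {NP}; S ∉ chart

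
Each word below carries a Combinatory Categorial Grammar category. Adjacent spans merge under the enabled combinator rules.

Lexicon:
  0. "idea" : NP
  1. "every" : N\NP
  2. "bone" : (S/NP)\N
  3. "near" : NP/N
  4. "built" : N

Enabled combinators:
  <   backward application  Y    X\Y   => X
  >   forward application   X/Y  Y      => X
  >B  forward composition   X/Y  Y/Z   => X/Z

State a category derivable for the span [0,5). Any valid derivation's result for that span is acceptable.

S

[0,5] S   >
  [0,4] S/N   >B
    [0,3] S/NP   <
      [0,2] N   <
        [0,1] "idea" : NP
        [1,2] "every" : N\NP
      [2,3] "bone" : (S/NP)\N
    [3,4] "near" : NP/N
  [4,5] "built" : N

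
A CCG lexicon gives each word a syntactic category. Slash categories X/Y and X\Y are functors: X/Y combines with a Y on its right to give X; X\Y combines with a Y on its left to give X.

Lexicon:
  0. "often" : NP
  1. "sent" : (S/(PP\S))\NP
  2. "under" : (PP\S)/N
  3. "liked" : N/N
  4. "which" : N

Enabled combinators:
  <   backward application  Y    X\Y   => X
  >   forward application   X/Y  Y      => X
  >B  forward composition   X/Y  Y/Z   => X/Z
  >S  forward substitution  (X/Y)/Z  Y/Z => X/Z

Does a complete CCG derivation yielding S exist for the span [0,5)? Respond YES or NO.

YES

[0,5] S   >
  [0,4] S/N   >B
    [0,3] S/N   >B
      [0,2] S/(PP\S)   <
        [0,1] "often" : NP
        [1,2] "sent" : (S/(PP\S))\NP
      [2,3] "under" : (PP\S)/N
    [3,4] "liked" : N/N
  [4,5] "which" : N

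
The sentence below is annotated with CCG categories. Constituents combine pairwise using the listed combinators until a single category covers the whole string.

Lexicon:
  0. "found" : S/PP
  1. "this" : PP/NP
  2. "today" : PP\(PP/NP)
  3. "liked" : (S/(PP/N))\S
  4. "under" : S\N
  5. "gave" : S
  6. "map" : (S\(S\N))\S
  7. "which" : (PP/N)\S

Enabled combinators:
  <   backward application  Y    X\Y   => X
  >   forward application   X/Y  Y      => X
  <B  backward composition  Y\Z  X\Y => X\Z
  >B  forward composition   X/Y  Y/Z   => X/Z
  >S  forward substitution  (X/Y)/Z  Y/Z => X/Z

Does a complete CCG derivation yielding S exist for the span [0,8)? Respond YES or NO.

[0,8] S   >
  [0,4] S/(PP/N)   <
    [0,3] S   >
      [0,1] "found" : S/PP
      [1,3] PP   <
        [1,2] "this" : PP/NP
        [2,3] "today" : PP\(PP/NP)
    [3,4] "liked" : (S/(PP/N))\S
  [4,8] PP/N   <
    [4,7] S   <
      [4,5] "under" : S\N
      [5,7] S\(S\N)   <
        [5,6] "gave" : S
        [6,7] "map" : (S\(S\N))\S
    [7,8] "which" : (PP/N)\S

YES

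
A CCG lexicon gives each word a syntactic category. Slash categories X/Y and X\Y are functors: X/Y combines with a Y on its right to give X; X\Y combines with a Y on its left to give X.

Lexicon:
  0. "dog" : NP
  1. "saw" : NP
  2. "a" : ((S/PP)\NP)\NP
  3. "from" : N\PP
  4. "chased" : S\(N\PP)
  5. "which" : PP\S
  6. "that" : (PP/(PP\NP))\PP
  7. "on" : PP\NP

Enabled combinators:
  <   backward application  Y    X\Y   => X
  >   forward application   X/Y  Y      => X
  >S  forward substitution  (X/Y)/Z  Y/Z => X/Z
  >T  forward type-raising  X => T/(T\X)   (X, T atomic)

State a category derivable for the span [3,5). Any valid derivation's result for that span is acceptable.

S

[0,8] S   >
  [0,3] S/PP   <
    [0,1] "dog" : NP
    [1,3] (S/PP)\NP   <
      [1,2] "saw" : NP
      [2,3] "a" : ((S/PP)\NP)\NP
  [3,8] PP   >
    [3,7] PP/(PP\NP)   <
      [3,6] PP   <
        [3,5] S   <
          [3,4] "from" : N\PP
          [4,5] "chased" : S\(N\PP)
        [5,6] "which" : PP\S
      [6,7] "that" : (PP/(PP\NP))\PP
    [7,8] "on" : PP\NP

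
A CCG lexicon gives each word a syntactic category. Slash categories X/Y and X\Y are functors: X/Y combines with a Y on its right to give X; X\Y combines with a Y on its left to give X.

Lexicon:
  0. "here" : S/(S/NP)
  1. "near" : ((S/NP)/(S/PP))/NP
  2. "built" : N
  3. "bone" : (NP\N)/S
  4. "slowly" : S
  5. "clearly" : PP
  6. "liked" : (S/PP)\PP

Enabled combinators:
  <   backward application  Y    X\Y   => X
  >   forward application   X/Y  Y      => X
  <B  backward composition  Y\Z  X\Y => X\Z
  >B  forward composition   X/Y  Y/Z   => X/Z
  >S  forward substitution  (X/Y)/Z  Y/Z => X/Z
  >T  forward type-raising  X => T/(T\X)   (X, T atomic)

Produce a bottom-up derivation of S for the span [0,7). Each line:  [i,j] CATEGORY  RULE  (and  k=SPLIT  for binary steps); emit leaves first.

[0,1] S/(S/NP)  lex  "here"
[1,2] ((S/NP)/(S/PP))/NP  lex  "near"
[2,3] N  lex  "built"
[2,3] NP/(NP\N)  >T
[3,4] (NP\N)/S  lex  "bone"
[4,5] S  lex  "slowly"
[3,5] NP\N  >  k=4
[2,5] NP  >  k=3
[1,5] (S/NP)/(S/PP)  >  k=2
[5,6] PP  lex  "clearly"
[6,7] (S/PP)\PP  lex  "liked"
[5,7] S/PP  <  k=6
[1,7] S/NP  >  k=5
[0,7] S  >  k=1

[0,7] S   >
  [0,1] "here" : S/(S/NP)
  [1,7] S/NP   >
    [1,5] (S/NP)/(S/PP)   >
      [1,2] "near" : ((S/NP)/(S/PP))/NP
      [2,5] NP   >
        [2,3] NP/(NP\N)   >T
          [2,3] "built" : N
        [3,5] NP\N   >
          [3,4] "bone" : (NP\N)/S
          [4,5] "slowly" : S
    [5,7] S/PP   <
      [5,6] "clearly" : PP
      [6,7] "liked" : (S/PP)\PP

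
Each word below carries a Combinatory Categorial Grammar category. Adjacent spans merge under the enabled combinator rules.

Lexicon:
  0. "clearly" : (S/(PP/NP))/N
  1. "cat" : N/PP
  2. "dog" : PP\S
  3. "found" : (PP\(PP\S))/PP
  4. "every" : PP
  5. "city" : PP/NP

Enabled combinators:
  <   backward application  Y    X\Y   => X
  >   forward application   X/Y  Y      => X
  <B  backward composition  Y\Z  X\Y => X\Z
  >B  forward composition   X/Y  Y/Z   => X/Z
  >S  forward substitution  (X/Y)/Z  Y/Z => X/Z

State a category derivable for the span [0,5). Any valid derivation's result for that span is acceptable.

[0,6] S   >
  [0,5] S/(PP/NP)   >
    [0,1] "clearly" : (S/(PP/NP))/N
    [1,5] N   >
      [1,2] "cat" : N/PP
      [2,5] PP   <
        [2,3] "dog" : PP\S
        [3,5] PP\(PP\S)   >
          [3,4] "found" : (PP\(PP\S))/PP
          [4,5] "every" : PP
  [5,6] "city" : PP/NP

S/(PP/NP)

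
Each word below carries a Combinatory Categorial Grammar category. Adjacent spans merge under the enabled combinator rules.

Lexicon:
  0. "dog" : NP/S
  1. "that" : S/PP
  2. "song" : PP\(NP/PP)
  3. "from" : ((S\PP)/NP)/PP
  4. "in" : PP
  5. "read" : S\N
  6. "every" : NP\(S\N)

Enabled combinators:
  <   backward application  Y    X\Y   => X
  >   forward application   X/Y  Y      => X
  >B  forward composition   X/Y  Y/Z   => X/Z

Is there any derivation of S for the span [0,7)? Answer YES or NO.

YES

[0,7] S   <
  [0,3] PP   <
    [0,2] NP/PP   >B
      [0,1] "dog" : NP/S
      [1,2] "that" : S/PP
    [2,3] "song" : PP\(NP/PP)
  [3,7] S\PP   >
    [3,5] (S\PP)/NP   >
      [3,4] "from" : ((S\PP)/NP)/PP
      [4,5] "in" : PP
    [5,7] NP   <
      [5,6] "read" : S\N
      [6,7] "every" : NP\(S\N)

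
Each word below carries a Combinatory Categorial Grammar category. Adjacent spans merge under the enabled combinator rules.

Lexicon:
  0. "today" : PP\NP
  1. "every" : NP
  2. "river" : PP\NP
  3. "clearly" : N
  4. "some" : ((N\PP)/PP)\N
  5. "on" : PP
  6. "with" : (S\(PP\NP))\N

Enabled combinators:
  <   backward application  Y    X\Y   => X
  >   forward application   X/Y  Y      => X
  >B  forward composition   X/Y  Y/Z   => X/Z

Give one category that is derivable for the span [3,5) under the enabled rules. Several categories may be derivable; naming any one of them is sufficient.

(N\PP)/PP

[0,7] S   <
  [0,1] "today" : PP\NP
  [1,7] S\(PP\NP)   <
    [1,6] N   <
      [1,3] PP   <
        [1,2] "every" : NP
        [2,3] "river" : PP\NP
      [3,6] N\PP   >
        [3,5] (N\PP)/PP   <
          [3,4] "clearly" : N
          [4,5] "some" : ((N\PP)/PP)\N
        [5,6] "on" : PP
    [6,7] "with" : (S\(PP\NP))\N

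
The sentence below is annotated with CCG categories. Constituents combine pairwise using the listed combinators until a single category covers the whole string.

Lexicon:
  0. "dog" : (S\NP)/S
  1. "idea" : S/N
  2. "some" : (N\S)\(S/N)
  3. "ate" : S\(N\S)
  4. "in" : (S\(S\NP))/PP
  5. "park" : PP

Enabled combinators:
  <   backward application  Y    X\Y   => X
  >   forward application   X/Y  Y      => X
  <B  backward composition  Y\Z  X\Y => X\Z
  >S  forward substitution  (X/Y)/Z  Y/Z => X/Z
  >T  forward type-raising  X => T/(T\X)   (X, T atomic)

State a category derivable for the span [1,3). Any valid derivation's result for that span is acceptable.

N\S

[0,6] S   <
  [0,4] S\NP   >
    [0,1] "dog" : (S\NP)/S
    [1,4] S   <
      [1,3] N\S   <
        [1,2] "idea" : S/N
        [2,3] "some" : (N\S)\(S/N)
      [3,4] "ate" : S\(N\S)
  [4,6] S\(S\NP)   >
    [4,5] "in" : (S\(S\NP))/PP
    [5,6] "park" : PP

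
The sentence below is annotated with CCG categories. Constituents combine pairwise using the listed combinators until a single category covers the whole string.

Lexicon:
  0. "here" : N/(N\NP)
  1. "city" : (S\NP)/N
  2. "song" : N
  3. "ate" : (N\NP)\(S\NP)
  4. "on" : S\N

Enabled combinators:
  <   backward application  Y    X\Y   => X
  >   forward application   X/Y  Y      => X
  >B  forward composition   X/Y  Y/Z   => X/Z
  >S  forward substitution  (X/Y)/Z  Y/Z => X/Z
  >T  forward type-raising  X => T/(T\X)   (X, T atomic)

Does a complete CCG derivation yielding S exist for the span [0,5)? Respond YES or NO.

[0,5] S   <
  [0,4] N   >
    [0,1] "here" : N/(N\NP)
    [1,4] N\NP   <
      [1,3] S\NP   >
        [1,2] "city" : (S\NP)/N
        [2,3] "song" : N
      [3,4] "ate" : (N\NP)\(S\NP)
  [4,5] "on" : S\N

YES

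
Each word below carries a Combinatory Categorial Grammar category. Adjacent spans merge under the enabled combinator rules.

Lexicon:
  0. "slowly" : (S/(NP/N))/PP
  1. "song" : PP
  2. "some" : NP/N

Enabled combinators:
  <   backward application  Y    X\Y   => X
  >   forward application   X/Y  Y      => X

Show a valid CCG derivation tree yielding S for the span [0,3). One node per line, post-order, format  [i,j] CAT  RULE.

[0,1] (S/(NP/N))/PP  lex  "slowly"
[1,2] PP  lex  "song"
[0,2] S/(NP/N)  >  k=1
[2,3] NP/N  lex  "some"
[0,3] S  >  k=2

[0,3] S   >
  [0,2] S/(NP/N)   >
    [0,1] "slowly" : (S/(NP/N))/PP
    [1,2] "song" : PP
  [2,3] "some" : NP/N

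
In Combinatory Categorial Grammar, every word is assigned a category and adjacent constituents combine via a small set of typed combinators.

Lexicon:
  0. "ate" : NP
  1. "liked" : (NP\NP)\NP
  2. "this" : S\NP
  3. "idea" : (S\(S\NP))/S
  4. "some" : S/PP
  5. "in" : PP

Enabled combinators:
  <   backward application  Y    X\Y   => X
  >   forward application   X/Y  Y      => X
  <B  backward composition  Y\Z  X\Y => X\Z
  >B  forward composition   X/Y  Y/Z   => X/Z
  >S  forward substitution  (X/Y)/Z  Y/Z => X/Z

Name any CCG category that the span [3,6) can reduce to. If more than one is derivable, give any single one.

S\(S\NP)

[0,6] S   <
  [0,3] S\NP   <B
    [0,2] NP\NP   <
      [0,1] "ate" : NP
      [1,2] "liked" : (NP\NP)\NP
    [2,3] "this" : S\NP
  [3,6] S\(S\NP)   >
    [3,4] "idea" : (S\(S\NP))/S
    [4,6] S   >
      [4,5] "some" : S/PP
      [5,6] "in" : PP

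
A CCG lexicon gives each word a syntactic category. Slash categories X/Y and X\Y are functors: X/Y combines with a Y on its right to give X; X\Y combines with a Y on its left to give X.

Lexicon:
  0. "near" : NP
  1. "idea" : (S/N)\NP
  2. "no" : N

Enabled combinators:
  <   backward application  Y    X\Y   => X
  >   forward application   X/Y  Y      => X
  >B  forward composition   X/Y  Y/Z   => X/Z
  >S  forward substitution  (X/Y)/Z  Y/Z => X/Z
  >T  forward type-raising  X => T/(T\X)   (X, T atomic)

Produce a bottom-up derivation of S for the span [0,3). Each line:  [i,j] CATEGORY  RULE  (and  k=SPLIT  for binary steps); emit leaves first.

[0,1] NP  lex  "near"
[1,2] (S/N)\NP  lex  "idea"
[0,2] S/N  <  k=1
[2,3] N  lex  "no"
[0,3] S  >  k=2

[0,3] S   >
  [0,2] S/N   <
    [0,1] "near" : NP
    [1,2] "idea" : (S/N)\NP
  [2,3] "no" : N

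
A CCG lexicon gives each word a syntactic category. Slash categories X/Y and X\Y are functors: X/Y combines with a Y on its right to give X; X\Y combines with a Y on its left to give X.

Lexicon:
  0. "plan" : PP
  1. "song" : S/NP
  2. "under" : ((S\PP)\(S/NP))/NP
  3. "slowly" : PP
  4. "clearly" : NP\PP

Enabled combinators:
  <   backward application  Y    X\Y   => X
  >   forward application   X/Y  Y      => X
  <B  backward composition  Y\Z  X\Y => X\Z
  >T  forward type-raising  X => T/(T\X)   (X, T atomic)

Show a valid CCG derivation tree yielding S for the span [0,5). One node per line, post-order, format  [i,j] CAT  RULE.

[0,1] PP  lex  "plan"
[1,2] S/NP  lex  "song"
[2,3] ((S\PP)\(S/NP))/NP  lex  "under"
[3,4] PP  lex  "slowly"
[4,5] NP\PP  lex  "clearly"
[3,5] NP  <  k=4
[2,5] (S\PP)\(S/NP)  >  k=3
[1,5] S\PP  <  k=2
[0,5] S  <  k=1

[0,5] S   <
  [0,1] "plan" : PP
  [1,5] S\PP   <
    [1,2] "song" : S/NP
    [2,5] (S\PP)\(S/NP)   >
      [2,3] "under" : ((S\PP)\(S/NP))/NP
      [3,5] NP   <
        [3,4] "slowly" : PP
        [4,5] "clearly" : NP\PP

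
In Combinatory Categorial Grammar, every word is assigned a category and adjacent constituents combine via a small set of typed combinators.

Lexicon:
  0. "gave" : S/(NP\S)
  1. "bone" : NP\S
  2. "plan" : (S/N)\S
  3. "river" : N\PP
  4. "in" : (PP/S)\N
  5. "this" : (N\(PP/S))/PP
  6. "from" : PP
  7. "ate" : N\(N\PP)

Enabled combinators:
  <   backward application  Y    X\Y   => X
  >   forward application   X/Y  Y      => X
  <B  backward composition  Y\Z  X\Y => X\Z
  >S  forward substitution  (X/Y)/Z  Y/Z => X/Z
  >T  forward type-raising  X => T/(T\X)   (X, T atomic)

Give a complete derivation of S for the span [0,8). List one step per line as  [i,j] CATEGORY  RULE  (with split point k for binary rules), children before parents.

[0,1] S/(NP\S)  lex  "gave"
[1,2] NP\S  lex  "bone"
[0,2] S  >  k=1
[2,3] (S/N)\S  lex  "plan"
[0,3] S/N  <  k=2
[3,4] N\PP  lex  "river"
[4,5] (PP/S)\N  lex  "in"
[5,6] (N\(PP/S))/PP  lex  "this"
[6,7] PP  lex  "from"
[5,7] N\(PP/S)  >  k=6
[4,7] N\N  <B  k=5
[3,7] N\PP  <B  k=4
[7,8] N\(N\PP)  lex  "ate"
[3,8] N  <  k=7
[0,8] S  >  k=3

[0,8] S   >
  [0,3] S/N   <
    [0,2] S   >
      [0,1] "gave" : S/(NP\S)
      [1,2] "bone" : NP\S
    [2,3] "plan" : (S/N)\S
  [3,8] N   <
    [3,7] N\PP   <B
      [3,4] "river" : N\PP
      [4,7] N\N   <B
        [4,5] "in" : (PP/S)\N
        [5,7] N\(PP/S)   >
          [5,6] "this" : (N\(PP/S))/PP
          [6,7] "from" : PP
    [7,8] "ate" : N\(N\PP)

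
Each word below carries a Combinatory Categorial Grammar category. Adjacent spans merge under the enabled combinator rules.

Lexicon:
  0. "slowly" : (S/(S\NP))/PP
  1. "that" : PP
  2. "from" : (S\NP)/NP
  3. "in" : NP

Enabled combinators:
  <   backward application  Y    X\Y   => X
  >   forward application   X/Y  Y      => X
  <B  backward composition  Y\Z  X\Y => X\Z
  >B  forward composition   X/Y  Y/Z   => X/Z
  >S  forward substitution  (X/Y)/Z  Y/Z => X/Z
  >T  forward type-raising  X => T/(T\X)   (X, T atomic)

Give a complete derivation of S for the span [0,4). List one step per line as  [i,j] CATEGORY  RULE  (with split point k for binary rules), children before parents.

[0,4] S   >
  [0,2] S/(S\NP)   >
    [0,1] "slowly" : (S/(S\NP))/PP
    [1,2] "that" : PP
  [2,4] S\NP   >
    [2,3] "from" : (S\NP)/NP
    [3,4] "in" : NP

[0,1] (S/(S\NP))/PP  lex  "slowly"
[1,2] PP  lex  "that"
[0,2] S/(S\NP)  >  k=1
[2,3] (S\NP)/NP  lex  "from"
[3,4] NP  lex  "in"
[2,4] S\NP  >  k=3
[0,4] S  >  k=2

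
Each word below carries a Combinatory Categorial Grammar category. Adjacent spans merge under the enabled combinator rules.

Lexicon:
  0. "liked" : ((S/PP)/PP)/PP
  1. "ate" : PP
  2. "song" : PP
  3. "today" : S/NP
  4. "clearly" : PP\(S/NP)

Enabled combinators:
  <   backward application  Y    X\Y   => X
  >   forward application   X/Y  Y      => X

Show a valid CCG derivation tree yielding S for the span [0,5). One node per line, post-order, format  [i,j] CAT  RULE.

[0,5] S   >
  [0,3] S/PP   >
    [0,2] (S/PP)/PP   >
      [0,1] "liked" : ((S/PP)/PP)/PP
      [1,2] "ate" : PP
    [2,3] "song" : PP
  [3,5] PP   <
    [3,4] "today" : S/NP
    [4,5] "clearly" : PP\(S/NP)

[0,1] ((S/PP)/PP)/PP  lex  "liked"
[1,2] PP  lex  "ate"
[0,2] (S/PP)/PP  >  k=1
[2,3] PP  lex  "song"
[0,3] S/PP  >  k=2
[3,4] S/NP  lex  "today"
[4,5] PP\(S/NP)  lex  "clearly"
[3,5] PP  <  k=4
[0,5] S  >  k=3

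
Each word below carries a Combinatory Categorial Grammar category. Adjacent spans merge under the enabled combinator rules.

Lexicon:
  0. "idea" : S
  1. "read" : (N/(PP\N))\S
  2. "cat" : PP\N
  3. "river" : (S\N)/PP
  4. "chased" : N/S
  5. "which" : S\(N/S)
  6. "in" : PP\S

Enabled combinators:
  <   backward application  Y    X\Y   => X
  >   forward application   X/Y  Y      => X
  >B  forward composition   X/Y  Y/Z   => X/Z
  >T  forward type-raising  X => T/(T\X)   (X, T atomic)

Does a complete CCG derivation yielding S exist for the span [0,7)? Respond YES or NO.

[0,7] S   <
  [0,3] N   >
    [0,2] N/(PP\N)   <
      [0,1] "idea" : S
      [1,2] "read" : (N/(PP\N))\S
    [2,3] "cat" : PP\N
  [3,7] S\N   >
    [3,4] "river" : (S\N)/PP
    [4,7] PP   <
      [4,6] S   <
        [4,5] "chased" : N/S
        [5,6] "which" : S\(N/S)
      [6,7] "in" : PP\S

YES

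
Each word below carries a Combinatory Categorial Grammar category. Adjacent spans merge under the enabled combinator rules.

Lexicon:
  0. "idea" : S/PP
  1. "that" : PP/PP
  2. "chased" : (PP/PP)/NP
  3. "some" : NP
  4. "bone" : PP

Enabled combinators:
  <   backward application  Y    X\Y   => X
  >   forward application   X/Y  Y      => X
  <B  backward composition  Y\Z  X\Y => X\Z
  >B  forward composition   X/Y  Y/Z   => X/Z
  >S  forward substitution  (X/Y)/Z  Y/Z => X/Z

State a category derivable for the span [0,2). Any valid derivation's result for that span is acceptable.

[0,5] S   >
  [0,4] S/PP   >B
    [0,2] S/PP   >B
      [0,1] "idea" : S/PP
      [1,2] "that" : PP/PP
    [2,4] PP/PP   >
      [2,3] "chased" : (PP/PP)/NP
      [3,4] "some" : NP
  [4,5] "bone" : PP

S/PP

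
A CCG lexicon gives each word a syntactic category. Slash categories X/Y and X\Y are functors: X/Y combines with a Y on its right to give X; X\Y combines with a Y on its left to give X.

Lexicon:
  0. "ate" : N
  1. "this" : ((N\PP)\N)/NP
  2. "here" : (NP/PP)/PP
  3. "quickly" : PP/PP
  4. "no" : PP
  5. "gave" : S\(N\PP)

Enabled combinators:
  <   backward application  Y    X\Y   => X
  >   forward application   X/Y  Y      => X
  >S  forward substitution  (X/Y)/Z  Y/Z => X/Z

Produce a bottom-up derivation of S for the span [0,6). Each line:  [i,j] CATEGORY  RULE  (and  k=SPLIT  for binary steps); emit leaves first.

[0,1] N  lex  "ate"
[1,2] ((N\PP)\N)/NP  lex  "this"
[2,3] (NP/PP)/PP  lex  "here"
[3,4] PP/PP  lex  "quickly"
[2,4] NP/PP  >S  k=3
[4,5] PP  lex  "no"
[2,5] NP  >  k=4
[1,5] (N\PP)\N  >  k=2
[0,5] N\PP  <  k=1
[5,6] S\(N\PP)  lex  "gave"
[0,6] S  <  k=5

[0,6] S   <
  [0,5] N\PP   <
    [0,1] "ate" : N
    [1,5] (N\PP)\N   >
      [1,2] "this" : ((N\PP)\N)/NP
      [2,5] NP   >
        [2,4] NP/PP   >S
          [2,3] "here" : (NP/PP)/PP
          [3,4] "quickly" : PP/PP
        [4,5] "no" : PP
  [5,6] "gave" : S\(N\PP)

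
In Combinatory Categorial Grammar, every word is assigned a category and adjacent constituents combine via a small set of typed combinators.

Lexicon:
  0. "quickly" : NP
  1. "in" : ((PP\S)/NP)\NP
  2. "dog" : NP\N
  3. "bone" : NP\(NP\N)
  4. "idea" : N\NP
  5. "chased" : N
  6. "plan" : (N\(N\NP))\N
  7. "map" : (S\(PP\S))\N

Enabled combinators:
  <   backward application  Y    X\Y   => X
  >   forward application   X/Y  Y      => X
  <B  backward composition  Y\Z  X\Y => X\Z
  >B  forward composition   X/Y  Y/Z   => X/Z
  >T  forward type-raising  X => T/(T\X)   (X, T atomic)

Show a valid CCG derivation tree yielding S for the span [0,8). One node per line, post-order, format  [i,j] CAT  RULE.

[0,1] NP  lex  "quickly"
[1,2] ((PP\S)/NP)\NP  lex  "in"
[0,2] (PP\S)/NP  <  k=1
[2,3] NP\N  lex  "dog"
[3,4] NP\(NP\N)  lex  "bone"
[2,4] NP  <  k=3
[0,4] PP\S  >  k=2
[4,5] N\NP  lex  "idea"
[5,6] N  lex  "chased"
[6,7] (N\(N\NP))\N  lex  "plan"
[5,7] N\(N\NP)  <  k=6
[4,7] N  <  k=5
[7,8] (S\(PP\S))\N  lex  "map"
[4,8] S\(PP\S)  <  k=7
[0,8] S  <  k=4

[0,8] S   <
  [0,4] PP\S   >
    [0,2] (PP\S)/NP   <
      [0,1] "quickly" : NP
      [1,2] "in" : ((PP\S)/NP)\NP
    [2,4] NP   <
      [2,3] "dog" : NP\N
      [3,4] "bone" : NP\(NP\N)
  [4,8] S\(PP\S)   <
    [4,7] N   <
      [4,5] "idea" : N\NP
      [5,7] N\(N\NP)   <
        [5,6] "chased" : N
        [6,7] "plan" : (N\(N\NP))\N
    [7,8] "map" : (S\(PP\S))\N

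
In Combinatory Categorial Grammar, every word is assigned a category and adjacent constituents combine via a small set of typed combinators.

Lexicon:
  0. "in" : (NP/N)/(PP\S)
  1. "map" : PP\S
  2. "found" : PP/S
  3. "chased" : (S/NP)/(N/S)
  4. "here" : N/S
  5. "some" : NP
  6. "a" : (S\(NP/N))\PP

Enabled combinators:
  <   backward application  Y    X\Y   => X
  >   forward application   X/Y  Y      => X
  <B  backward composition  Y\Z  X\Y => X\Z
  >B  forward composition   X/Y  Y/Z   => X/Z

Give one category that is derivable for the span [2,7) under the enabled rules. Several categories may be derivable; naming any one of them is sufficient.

[0,7] S   <
  [0,2] NP/N   >
    [0,1] "in" : (NP/N)/(PP\S)
    [1,2] "map" : PP\S
  [2,7] S\(NP/N)   <
    [2,6] PP   >
      [2,3] "found" : PP/S
      [3,6] S   >
        [3,5] S/NP   >
          [3,4] "chased" : (S/NP)/(N/S)
          [4,5] "here" : N/S
        [5,6] "some" : NP
    [6,7] "a" : (S\(NP/N))\PP

S\(NP/N)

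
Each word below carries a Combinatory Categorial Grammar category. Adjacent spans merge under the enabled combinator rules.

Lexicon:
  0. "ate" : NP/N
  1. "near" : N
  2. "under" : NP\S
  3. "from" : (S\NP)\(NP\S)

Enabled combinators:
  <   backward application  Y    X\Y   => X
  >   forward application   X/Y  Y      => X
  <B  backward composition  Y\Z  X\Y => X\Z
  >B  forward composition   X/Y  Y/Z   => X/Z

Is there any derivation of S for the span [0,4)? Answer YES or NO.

[0,4] S   <
  [0,2] NP   >
    [0,1] "ate" : NP/N
    [1,2] "near" : N
  [2,4] S\NP   <
    [2,3] "under" : NP\S
    [3,4] "from" : (S\NP)\(NP\S)

YES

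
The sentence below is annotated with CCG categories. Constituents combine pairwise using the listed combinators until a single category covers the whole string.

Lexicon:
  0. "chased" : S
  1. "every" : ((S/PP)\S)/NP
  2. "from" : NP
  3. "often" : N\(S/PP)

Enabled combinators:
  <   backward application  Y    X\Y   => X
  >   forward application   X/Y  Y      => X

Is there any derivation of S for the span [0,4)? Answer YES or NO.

NO

S ((S/PP)\S)/NP NP N\(S/PP)
CKY chart[0,4] = {N}; S ∉ chart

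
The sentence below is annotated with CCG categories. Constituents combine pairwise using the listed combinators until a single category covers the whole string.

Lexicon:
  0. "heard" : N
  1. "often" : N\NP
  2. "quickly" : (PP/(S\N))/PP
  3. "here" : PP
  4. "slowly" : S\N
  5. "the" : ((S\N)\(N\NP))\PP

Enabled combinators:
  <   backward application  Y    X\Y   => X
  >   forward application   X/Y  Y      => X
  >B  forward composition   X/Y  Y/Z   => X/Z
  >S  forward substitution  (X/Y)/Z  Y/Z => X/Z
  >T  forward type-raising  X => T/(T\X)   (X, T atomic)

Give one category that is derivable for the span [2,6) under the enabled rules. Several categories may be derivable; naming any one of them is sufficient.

(S\N)\(N\NP)

[0,6] S   >
  [0,1] S/(S\N)   >T
    [0,1] "heard" : N
  [1,6] S\N   <
    [1,2] "often" : N\NP
    [2,6] (S\N)\(N\NP)   <
      [2,5] PP   >
        [2,4] PP/(S\N)   >
          [2,3] "quickly" : (PP/(S\N))/PP
          [3,4] "here" : PP
        [4,5] "slowly" : S\N
      [5,6] "the" : ((S\N)\(N\NP))\PP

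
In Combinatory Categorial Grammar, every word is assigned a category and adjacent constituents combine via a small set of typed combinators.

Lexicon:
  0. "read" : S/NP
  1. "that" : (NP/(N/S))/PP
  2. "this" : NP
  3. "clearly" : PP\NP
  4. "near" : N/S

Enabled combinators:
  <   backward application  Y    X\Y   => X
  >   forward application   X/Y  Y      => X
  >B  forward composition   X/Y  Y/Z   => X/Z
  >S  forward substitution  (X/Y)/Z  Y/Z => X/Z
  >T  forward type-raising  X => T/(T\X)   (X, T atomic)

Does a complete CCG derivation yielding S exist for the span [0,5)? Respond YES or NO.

YES

[0,5] S   >
  [0,1] "read" : S/NP
  [1,5] NP   >
    [1,4] NP/(N/S)   >
      [1,2] "that" : (NP/(N/S))/PP
      [2,4] PP   <
        [2,3] "this" : NP
        [3,4] "clearly" : PP\NP
    [4,5] "near" : N/S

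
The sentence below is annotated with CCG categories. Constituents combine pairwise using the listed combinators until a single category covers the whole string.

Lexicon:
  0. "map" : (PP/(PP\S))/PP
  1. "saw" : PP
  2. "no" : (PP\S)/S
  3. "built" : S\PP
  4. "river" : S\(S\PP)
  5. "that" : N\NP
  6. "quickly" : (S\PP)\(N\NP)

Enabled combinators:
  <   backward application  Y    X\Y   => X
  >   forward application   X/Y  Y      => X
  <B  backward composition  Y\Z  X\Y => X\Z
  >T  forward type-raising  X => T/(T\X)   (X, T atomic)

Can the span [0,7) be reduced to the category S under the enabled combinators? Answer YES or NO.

YES

[0,7] S   <
  [0,5] PP   >
    [0,2] PP/(PP\S)   >
      [0,1] "map" : (PP/(PP\S))/PP
      [1,2] "saw" : PP
    [2,5] PP\S   >
      [2,3] "no" : (PP\S)/S
      [3,5] S   <
        [3,4] "built" : S\PP
        [4,5] "river" : S\(S\PP)
  [5,7] S\PP   <
    [5,6] "that" : N\NP
    [6,7] "quickly" : (S\PP)\(N\NP)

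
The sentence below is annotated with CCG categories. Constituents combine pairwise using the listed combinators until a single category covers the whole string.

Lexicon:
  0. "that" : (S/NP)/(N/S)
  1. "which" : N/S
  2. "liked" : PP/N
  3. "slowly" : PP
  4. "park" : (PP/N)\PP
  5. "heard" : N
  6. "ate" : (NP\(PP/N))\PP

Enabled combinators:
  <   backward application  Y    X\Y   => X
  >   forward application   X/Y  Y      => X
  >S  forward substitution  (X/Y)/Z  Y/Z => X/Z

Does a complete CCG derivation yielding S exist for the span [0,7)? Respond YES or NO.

YES

[0,7] S   >
  [0,2] S/NP   >
    [0,1] "that" : (S/NP)/(N/S)
    [1,2] "which" : N/S
  [2,7] NP   <
    [2,3] "liked" : PP/N
    [3,7] NP\(PP/N)   <
      [3,6] PP   >
        [3,5] PP/N   <
          [3,4] "slowly" : PP
          [4,5] "park" : (PP/N)\PP
        [5,6] "heard" : N
      [6,7] "ate" : (NP\(PP/N))\PP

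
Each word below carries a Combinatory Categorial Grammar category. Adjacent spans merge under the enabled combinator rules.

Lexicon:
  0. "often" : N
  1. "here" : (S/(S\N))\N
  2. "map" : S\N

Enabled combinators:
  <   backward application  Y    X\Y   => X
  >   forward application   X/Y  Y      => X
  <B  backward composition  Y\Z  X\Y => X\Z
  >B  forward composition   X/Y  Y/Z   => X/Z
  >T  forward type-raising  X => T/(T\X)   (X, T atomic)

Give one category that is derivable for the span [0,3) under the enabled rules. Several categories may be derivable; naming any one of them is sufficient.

[0,3] S   >
  [0,2] S/(S\N)   <
    [0,1] "often" : N
    [1,2] "here" : (S/(S\N))\N
  [2,3] "map" : S\N

S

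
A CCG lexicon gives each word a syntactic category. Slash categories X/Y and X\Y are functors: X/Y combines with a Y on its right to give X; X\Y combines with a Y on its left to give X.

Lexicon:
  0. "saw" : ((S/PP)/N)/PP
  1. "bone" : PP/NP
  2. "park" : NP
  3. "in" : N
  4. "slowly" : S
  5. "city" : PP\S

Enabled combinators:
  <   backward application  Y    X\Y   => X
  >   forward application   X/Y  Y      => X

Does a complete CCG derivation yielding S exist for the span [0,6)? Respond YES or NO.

[0,6] S   >
  [0,4] S/PP   >
    [0,3] (S/PP)/N   >
      [0,1] "saw" : ((S/PP)/N)/PP
      [1,3] PP   >
        [1,2] "bone" : PP/NP
        [2,3] "park" : NP
    [3,4] "in" : N
  [4,6] PP   <
    [4,5] "slowly" : S
    [5,6] "city" : PP\S

YES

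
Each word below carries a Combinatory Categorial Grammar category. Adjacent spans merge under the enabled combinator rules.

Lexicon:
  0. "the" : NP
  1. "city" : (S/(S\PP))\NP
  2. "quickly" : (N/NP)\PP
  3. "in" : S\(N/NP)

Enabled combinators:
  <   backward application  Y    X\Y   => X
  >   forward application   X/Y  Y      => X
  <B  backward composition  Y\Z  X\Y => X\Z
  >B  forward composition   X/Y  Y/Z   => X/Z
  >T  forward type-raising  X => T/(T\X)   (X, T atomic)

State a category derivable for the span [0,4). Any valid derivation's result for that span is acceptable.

S

[0,4] S   >
  [0,2] S/(S\PP)   <
    [0,1] "the" : NP
    [1,2] "city" : (S/(S\PP))\NP
  [2,4] S\PP   <B
    [2,3] "quickly" : (N/NP)\PP
    [3,4] "in" : S\(N/NP)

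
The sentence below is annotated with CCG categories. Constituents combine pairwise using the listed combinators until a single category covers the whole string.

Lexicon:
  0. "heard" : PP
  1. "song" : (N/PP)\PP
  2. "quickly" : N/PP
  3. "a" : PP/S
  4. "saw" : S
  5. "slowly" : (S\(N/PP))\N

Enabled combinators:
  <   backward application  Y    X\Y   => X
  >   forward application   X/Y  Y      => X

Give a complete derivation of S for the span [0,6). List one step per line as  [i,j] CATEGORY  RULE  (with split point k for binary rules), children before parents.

[0,6] S   <
  [0,2] N/PP   <
    [0,1] "heard" : PP
    [1,2] "song" : (N/PP)\PP
  [2,6] S\(N/PP)   <
    [2,5] N   >
      [2,3] "quickly" : N/PP
      [3,5] PP   >
        [3,4] "a" : PP/S
        [4,5] "saw" : S
    [5,6] "slowly" : (S\(N/PP))\N

[0,1] PP  lex  "heard"
[1,2] (N/PP)\PP  lex  "song"
[0,2] N/PP  <  k=1
[2,3] N/PP  lex  "quickly"
[3,4] PP/S  lex  "a"
[4,5] S  lex  "saw"
[3,5] PP  >  k=4
[2,5] N  >  k=3
[5,6] (S\(N/PP))\N  lex  "slowly"
[2,6] S\(N/PP)  <  k=5
[0,6] S  <  k=2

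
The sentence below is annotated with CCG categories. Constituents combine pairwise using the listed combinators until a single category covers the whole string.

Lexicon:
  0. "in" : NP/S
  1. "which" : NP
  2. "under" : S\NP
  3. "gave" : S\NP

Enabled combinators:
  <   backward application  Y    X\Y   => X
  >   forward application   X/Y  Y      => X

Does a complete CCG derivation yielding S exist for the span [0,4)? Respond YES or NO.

[0,4] S   <
  [0,3] NP   >
    [0,1] "in" : NP/S
    [1,3] S   <
      [1,2] "which" : NP
      [2,3] "under" : S\NP
  [3,4] "gave" : S\NP

YES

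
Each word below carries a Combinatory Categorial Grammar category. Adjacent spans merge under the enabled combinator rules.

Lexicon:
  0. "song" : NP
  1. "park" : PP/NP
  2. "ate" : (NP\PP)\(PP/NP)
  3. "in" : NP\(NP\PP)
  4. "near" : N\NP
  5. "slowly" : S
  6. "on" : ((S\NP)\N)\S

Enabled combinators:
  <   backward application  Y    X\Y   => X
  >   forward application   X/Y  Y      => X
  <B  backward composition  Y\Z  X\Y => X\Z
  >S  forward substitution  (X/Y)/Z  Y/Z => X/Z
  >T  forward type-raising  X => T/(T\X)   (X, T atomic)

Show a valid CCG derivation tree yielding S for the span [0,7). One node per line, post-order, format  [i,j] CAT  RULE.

[0,1] NP  lex  "song"
[0,1] S/(S\NP)  >T
[1,2] PP/NP  lex  "park"
[2,3] (NP\PP)\(PP/NP)  lex  "ate"
[1,3] NP\PP  <  k=2
[3,4] NP\(NP\PP)  lex  "in"
[1,4] NP  <  k=3
[4,5] N\NP  lex  "near"
[1,5] N  <  k=4
[5,6] S  lex  "slowly"
[6,7] ((S\NP)\N)\S  lex  "on"
[5,7] (S\NP)\N  <  k=6
[1,7] S\NP  <  k=5
[0,7] S  >  k=1

[0,7] S   >
  [0,1] S/(S\NP)   >T
    [0,1] "song" : NP
  [1,7] S\NP   <
    [1,5] N   <
      [1,4] NP   <
        [1,3] NP\PP   <
          [1,2] "park" : PP/NP
          [2,3] "ate" : (NP\PP)\(PP/NP)
        [3,4] "in" : NP\(NP\PP)
      [4,5] "near" : N\NP
    [5,7] (S\NP)\N   <
      [5,6] "slowly" : S
      [6,7] "on" : ((S\NP)\N)\S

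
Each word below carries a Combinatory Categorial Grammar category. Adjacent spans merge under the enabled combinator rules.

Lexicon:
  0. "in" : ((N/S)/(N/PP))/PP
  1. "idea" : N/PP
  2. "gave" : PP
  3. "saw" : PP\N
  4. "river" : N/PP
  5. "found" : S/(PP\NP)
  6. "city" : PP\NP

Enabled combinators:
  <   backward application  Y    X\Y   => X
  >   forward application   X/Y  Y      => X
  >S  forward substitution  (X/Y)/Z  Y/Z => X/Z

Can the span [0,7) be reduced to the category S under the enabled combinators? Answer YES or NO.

NO

((N/S)/(N/PP))/PP N/PP PP PP\N N/PP S/(PP\NP) PP\NP
CKY chart[0,7] = {N}; S ∉ chart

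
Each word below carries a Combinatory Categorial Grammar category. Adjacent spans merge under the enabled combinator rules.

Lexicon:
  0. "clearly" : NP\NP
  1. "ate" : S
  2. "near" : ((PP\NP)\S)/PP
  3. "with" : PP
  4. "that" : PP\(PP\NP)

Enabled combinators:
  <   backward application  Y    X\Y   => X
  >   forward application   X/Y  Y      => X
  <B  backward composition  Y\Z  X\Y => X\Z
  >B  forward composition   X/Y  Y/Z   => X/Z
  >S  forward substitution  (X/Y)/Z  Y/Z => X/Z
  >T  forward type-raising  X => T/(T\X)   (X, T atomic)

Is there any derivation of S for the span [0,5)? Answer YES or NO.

NP\NP S ((PP\NP)\S)/PP PP PP\(PP\NP)
CKY chart[0,5] = {N/(N\PP), NP/(NP\PP), PP, PP/(PP\PP), S/(S\PP)}; S ∉ chart

NO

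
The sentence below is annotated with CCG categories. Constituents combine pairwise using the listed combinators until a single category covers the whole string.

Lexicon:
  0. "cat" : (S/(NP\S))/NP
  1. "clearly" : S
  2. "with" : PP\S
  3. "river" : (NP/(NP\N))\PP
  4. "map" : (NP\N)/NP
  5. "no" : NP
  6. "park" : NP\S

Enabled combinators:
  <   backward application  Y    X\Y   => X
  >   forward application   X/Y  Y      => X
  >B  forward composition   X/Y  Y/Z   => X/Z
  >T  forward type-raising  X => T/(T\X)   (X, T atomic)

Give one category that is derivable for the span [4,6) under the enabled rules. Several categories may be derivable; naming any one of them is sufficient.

NP\N

[0,7] S   >
  [0,6] S/(NP\S)   >
    [0,1] "cat" : (S/(NP\S))/NP
    [1,6] NP   >
      [1,4] NP/(NP\N)   <
        [1,3] PP   >
          [1,2] PP/(PP\S)   >T
            [1,2] "clearly" : S
          [2,3] "with" : PP\S
        [3,4] "river" : (NP/(NP\N))\PP
      [4,6] NP\N   >
        [4,5] "map" : (NP\N)/NP
        [5,6] "no" : NP
  [6,7] "park" : NP\S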